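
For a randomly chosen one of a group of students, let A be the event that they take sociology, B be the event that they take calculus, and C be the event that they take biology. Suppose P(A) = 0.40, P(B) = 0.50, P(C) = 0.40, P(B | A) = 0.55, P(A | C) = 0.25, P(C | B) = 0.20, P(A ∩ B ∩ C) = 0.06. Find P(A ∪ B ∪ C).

P(A ∩ B) = P(A)·P(B|A) = 0.40 × 0.55 = 0.22
P(A ∩ C) = P(C)·P(A|C) = 0.40 × 0.25 = 0.10
P(B ∩ C) = P(B)·P(C|B) = 0.50 × 0.20 = 0.10
By inclusion-exclusion,
P(A ∪ B ∪ C) = 0.40 + 0.50 + 0.40 − 0.22 − 0.10 − 0.10 + 0.06 = 0.94

0.94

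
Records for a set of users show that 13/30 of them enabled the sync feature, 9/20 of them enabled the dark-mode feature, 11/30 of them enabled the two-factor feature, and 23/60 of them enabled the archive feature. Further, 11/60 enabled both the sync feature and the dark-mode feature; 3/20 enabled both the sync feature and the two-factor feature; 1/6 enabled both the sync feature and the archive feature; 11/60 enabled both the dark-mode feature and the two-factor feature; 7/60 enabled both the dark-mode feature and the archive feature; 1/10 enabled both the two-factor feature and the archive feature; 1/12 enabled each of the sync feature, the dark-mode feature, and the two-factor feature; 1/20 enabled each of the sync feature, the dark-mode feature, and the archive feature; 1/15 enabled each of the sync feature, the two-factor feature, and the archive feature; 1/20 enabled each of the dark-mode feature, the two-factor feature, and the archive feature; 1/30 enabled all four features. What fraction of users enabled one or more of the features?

By inclusion-exclusion,
P(≥1) = 13/30 + 9/20 + 11/30 + 23/60 − 11/60 − 3/20 − 1/6 − 11/60 − 7/60 − 1/10 + 1/12 + 1/20 + 1/15 + 1/20 − 1/30 = 19/20

19/20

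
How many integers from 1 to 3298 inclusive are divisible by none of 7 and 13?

⌊3298/7⌋ + ⌊3298/13⌋ − ⌊3298/91⌋ = 471 + 253 − 36 = 688
3298 − 688 = 2610

2610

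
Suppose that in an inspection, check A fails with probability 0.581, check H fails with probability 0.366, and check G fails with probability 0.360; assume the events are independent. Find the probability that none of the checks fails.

Since the events are independent, P(none) is the product of the individual non-occurrence probabilities.
P(none) = (1 − 0.581) × (1 − 0.366) × (1 − 0.360) = 0.419 × 0.634 × 0.640 = 0.17001344

0.17001344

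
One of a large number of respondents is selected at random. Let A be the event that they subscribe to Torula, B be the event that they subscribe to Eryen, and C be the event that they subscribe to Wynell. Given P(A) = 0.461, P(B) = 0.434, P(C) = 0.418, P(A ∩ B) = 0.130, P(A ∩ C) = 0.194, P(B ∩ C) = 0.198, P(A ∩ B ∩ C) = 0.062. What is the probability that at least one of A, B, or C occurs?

P(A ∪ B ∪ C) = 0.461 + 0.434 + 0.418 − 0.130 − 0.194 − 0.198 + 0.062 = 0.853

0.853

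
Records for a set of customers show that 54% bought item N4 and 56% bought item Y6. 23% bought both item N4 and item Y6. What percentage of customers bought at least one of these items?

P(union) = 54 + 56 − 23 = 87%

87%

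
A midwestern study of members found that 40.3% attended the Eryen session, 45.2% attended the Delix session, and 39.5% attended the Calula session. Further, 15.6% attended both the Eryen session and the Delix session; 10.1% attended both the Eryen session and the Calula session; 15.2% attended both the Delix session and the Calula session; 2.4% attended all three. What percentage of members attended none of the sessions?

13.5%

By inclusion-exclusion,
P(≥1) = 40.3 + 45.2 + 39.5 − 15.6 − 10.1 − 15.2 + 2.4 = 86.5%
P(none) = 100% − 86.5% = 13.5%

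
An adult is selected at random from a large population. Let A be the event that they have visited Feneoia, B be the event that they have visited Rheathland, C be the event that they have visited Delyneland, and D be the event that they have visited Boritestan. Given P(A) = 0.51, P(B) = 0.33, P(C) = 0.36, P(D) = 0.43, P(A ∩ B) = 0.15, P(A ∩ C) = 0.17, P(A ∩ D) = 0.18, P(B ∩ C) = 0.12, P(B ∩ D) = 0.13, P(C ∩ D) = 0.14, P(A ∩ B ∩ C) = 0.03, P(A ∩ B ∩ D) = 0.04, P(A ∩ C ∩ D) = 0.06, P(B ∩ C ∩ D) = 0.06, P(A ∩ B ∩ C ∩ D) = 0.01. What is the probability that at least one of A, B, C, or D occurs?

0.92

P(A ∪ B ∪ C ∪ D) = 0.51 + 0.33 + 0.36 + 0.43 − 0.15 − 0.17 − 0.18 − 0.12 − 0.13 − 0.14 + 0.03 + 0.04 + 0.06 + 0.06 − 0.01 = 0.92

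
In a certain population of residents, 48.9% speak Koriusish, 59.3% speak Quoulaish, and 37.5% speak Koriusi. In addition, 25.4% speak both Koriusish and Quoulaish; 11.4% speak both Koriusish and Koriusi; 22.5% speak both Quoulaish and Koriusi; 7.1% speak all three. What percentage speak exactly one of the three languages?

P(exactly one) = 48.9 + 59.3 + 37.5 − 2·25.4 − 2·11.4 − 2·22.5 + 3·7.1 = 48.4%

48.4%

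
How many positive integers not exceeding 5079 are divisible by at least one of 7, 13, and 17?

1297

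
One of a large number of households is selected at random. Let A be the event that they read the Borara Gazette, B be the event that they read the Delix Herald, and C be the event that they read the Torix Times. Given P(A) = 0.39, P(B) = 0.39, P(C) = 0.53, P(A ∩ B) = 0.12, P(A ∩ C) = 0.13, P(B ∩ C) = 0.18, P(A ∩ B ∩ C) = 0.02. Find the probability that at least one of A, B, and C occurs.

0.90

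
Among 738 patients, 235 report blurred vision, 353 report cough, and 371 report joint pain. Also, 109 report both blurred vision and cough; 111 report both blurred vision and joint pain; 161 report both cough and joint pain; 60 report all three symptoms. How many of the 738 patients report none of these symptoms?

Using inclusion–exclusion:
|union| = 235 + 353 + 371 − 109 − 111 − 161 + 60 = 638
None: 738 − 638 = 100

100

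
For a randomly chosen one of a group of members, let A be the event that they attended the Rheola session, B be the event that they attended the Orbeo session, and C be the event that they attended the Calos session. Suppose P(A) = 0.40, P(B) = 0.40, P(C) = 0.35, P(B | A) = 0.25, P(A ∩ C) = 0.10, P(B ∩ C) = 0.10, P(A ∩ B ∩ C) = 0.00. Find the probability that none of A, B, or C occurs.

P(A ∩ B) = P(A)·P(B|A) = 0.40 × 0.25 = 0.10
By inclusion-exclusion,
P(A ∪ B ∪ C) = 0.40 + 0.40 + 0.35 − 0.10 − 0.10 − 0.10 + 0.00 = 0.85
P(none) = 1 − 0.85 = 0.15

0.15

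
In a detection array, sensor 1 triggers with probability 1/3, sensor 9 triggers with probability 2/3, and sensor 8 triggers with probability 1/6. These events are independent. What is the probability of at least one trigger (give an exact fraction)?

22/27

P(none) = (1 − 1/3) × (1 − 2/3) × (1 − 1/6) = 2/3 × 1/3 × 5/6 = 5/27
P(at least one) = 1 − 5/27 = 22/27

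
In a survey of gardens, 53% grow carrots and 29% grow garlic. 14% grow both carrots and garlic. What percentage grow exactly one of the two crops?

54%

By inclusion–exclusion (exactly-one form):
P(exactly one) = 53 + 29 − 2·14 = 54%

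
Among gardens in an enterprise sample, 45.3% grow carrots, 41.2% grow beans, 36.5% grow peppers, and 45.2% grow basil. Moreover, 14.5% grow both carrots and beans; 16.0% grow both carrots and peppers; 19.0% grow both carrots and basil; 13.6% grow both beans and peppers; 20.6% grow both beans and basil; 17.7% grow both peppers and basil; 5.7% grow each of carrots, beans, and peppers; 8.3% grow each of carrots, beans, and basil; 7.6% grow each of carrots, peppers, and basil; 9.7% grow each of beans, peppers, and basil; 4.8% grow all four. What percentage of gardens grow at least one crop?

Inclusion–exclusion gives
P(union) = 45.3 + 41.2 + 36.5 + 45.2 − 14.5 − 16.0 − 19.0 − 13.6 − 20.6 − 17.7 + 5.7 + 8.3 + 7.6 + 9.7 − 4.8 = 93.3%

93.3%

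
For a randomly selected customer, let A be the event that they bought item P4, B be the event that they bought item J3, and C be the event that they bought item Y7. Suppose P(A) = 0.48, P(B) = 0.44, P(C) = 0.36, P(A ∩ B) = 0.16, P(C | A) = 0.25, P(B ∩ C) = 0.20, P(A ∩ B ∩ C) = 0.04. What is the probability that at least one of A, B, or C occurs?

P(A ∩ C) = P(A)·P(C|A) = 0.48 × 0.25 = 0.12
P(A ∪ B ∪ C) = 0.48 + 0.44 + 0.36 − 0.16 − 0.12 − 0.20 + 0.04 = 0.84

0.84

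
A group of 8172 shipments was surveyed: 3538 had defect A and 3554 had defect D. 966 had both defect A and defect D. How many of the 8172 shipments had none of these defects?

Apply inclusion-exclusion:
|union| = 3538 + 3554 − 966 = 6126
None: 8172 − 6126 = 2046

2046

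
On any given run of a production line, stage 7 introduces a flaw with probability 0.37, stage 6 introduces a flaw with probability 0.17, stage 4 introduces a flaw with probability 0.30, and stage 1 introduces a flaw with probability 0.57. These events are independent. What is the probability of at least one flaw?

0.8426071

P(none) = (1 − 0.37) × (1 − 0.17) × (1 − 0.30) × (1 − 0.57) = 0.63 × 0.83 × 0.70 × 0.43 = 0.1573929
P(at least one) = 1 − 0.1573929 = 0.8426071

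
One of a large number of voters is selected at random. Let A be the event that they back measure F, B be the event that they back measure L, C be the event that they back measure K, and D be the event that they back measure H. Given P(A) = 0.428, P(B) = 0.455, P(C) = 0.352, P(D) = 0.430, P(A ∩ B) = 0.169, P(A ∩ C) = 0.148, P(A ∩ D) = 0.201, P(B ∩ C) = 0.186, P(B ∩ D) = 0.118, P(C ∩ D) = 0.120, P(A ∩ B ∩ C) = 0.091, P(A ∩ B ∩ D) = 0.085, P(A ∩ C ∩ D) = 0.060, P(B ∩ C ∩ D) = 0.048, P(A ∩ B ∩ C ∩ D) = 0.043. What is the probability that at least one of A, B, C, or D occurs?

0.964

P(A ∪ B ∪ C ∪ D) = 0.428 + 0.455 + 0.352 + 0.430 − 0.169 − 0.148 − 0.201 − 0.186 − 0.118 − 0.120 + 0.091 + 0.085 + 0.060 + 0.048 − 0.043 = 0.964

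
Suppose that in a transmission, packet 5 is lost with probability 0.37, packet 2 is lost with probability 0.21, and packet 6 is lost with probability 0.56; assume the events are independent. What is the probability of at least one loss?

0.781012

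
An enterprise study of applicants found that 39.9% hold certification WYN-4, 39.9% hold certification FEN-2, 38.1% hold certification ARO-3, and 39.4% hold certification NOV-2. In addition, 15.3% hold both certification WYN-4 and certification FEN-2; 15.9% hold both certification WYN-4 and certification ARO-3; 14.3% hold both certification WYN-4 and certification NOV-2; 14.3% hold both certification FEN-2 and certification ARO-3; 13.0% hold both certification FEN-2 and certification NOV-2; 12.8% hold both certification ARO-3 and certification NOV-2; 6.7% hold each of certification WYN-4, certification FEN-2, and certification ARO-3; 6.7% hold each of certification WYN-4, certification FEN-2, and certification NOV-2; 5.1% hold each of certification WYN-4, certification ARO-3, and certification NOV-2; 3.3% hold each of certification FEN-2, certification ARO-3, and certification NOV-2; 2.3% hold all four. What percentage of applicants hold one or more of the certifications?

91.2%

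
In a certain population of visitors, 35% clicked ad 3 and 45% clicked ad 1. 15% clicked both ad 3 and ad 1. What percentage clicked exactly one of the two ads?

Using the inclusion–exclusion count for exactly one event:
P(exactly one) = 35 + 45 − 2·15 = 50%

50%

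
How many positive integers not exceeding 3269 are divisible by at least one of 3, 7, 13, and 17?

Using inclusion–exclusion:
⌊3269/3⌋ + ⌊3269/7⌋ + ⌊3269/13⌋ + ⌊3269/17⌋ − ⌊3269/21⌋ − ⌊3269/39⌋ − ⌊3269/51⌋ − ⌊3269/91⌋ − ⌊3269/119⌋ − ⌊3269/221⌋ + ⌊3269/273⌋ + ⌊3269/357⌋ + ⌊3269/663⌋ + ⌊3269/1547⌋ − ⌊3269/4641⌋ = 1089 + 467 + 251 + 192 − 155 − 83 − 64 − 35 − 27 − 14 + 11 + 9 + 4 + 2 − 0 = 1647

1647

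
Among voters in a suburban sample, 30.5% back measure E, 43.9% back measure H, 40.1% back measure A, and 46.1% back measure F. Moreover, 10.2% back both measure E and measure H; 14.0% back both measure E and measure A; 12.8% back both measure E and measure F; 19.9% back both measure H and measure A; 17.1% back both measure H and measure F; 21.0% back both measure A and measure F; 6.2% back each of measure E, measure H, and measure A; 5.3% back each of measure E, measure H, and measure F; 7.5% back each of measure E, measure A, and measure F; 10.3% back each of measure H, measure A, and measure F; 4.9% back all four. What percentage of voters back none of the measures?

By inclusion-exclusion,
P(≥1) = 30.5 + 43.9 + 40.1 + 46.1 − 10.2 − 14.0 − 12.8 − 19.9 − 17.1 − 21.0 + 6.2 + 5.3 + 7.5 + 10.3 − 4.9 = 90.0%
P(none) = 100% − 90.0% = 10.0%

10.0%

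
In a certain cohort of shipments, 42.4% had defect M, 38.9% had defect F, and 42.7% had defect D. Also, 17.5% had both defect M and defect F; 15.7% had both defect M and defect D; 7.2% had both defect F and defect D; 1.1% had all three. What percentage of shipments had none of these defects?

Apply inclusion-exclusion:
P(union) = 42.4 + 38.9 + 42.7 − 17.5 − 15.7 − 7.2 + 1.1 = 84.7%
P(none) = 100% − 84.7% = 15.3%

15.3%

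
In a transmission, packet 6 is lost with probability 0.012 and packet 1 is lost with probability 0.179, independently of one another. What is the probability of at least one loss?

P(none) = (1 − 0.012) × (1 − 0.179) = 0.988 × 0.821 = 0.811148
P(at least one) = 1 − 0.811148 = 0.188852

0.188852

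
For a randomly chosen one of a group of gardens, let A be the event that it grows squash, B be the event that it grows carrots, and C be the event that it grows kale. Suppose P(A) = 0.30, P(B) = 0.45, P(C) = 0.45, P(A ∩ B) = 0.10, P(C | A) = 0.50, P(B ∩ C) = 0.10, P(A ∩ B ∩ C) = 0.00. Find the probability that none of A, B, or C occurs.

P(A ∩ C) = P(A)·P(C|A) = 0.30 × 0.50 = 0.15
By inclusion-exclusion,
P(A ∪ B ∪ C) = 0.30 + 0.45 + 0.45 − 0.10 − 0.15 − 0.10 + 0.00 = 0.85
P(none) = 1 − 0.85 = 0.15

0.15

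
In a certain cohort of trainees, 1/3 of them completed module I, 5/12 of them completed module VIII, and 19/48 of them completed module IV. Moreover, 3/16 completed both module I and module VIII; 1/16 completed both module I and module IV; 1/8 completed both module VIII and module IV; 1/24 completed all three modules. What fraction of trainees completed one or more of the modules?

13/16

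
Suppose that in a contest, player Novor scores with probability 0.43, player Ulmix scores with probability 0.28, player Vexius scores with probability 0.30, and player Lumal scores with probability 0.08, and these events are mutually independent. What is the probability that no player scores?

0.2642976

P(none) = (1 − 0.43) × (1 − 0.28) × (1 − 0.30) × (1 − 0.08) = 0.57 × 0.72 × 0.70 × 0.92 = 0.2642976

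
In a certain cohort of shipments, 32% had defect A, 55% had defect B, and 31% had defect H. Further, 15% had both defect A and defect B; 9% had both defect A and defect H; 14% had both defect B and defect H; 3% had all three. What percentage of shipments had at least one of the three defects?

83%

P(≥1) = 32 + 55 + 31 − 15 − 9 − 14 + 3 = 83%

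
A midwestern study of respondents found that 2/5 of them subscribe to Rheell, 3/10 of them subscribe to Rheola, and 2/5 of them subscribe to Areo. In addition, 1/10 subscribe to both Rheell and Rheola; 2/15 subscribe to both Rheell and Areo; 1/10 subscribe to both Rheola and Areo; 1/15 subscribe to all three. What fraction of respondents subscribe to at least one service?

By inclusion-exclusion,
P(≥1) = 2/5 + 3/10 + 2/5 − 1/10 − 2/15 − 1/10 + 1/15 = 5/6

5/6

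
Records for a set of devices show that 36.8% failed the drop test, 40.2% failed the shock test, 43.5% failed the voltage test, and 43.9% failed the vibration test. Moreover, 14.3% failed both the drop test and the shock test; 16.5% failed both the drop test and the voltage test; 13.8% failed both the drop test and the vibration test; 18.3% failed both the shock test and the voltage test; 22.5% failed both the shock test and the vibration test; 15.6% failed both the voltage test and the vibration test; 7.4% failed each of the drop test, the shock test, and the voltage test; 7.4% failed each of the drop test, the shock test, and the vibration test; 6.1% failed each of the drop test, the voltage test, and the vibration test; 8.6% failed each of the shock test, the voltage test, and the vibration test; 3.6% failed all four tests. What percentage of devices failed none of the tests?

10.7%

P(at least one) = 36.8 + 40.2 + 43.5 + 43.9 − 14.3 − 16.5 − 13.8 − 18.3 − 22.5 − 15.6 + 7.4 + 7.4 + 6.1 + 8.6 − 3.6 = 89.3%
P(none) = 100% − 89.3% = 10.7%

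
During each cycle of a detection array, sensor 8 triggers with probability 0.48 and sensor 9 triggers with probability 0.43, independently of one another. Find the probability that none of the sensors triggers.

P(none) = (1 − 0.48) × (1 − 0.43) = 0.52 × 0.57 = 0.2964

0.2964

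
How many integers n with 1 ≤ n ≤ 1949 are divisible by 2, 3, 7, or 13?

1435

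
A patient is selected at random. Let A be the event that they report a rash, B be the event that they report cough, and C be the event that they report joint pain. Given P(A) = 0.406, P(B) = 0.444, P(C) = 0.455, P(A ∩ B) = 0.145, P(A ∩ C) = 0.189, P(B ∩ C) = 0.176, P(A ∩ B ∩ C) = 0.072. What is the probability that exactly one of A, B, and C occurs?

0.501

Using the inclusion–exclusion count for exactly one event:
P(exactly one) = 0.406 + 0.444 + 0.455 − 2·0.145 − 2·0.189 − 2·0.176 + 3·0.072 = 0.501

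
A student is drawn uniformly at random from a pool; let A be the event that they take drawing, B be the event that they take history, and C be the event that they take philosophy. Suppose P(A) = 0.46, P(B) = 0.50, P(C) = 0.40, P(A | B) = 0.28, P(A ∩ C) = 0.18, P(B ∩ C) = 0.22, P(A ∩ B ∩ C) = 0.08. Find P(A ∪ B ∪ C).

0.90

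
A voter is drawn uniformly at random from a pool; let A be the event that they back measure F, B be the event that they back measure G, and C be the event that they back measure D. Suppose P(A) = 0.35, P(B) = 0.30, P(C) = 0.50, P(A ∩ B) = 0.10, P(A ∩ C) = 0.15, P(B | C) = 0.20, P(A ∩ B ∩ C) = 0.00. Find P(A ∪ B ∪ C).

0.80

P(B ∩ C) = P(C)·P(B|C) = 0.50 × 0.20 = 0.10
Inclusion–exclusion gives
P(A ∪ B ∪ C) = 0.35 + 0.30 + 0.50 − 0.10 − 0.15 − 0.10 + 0.00 = 0.80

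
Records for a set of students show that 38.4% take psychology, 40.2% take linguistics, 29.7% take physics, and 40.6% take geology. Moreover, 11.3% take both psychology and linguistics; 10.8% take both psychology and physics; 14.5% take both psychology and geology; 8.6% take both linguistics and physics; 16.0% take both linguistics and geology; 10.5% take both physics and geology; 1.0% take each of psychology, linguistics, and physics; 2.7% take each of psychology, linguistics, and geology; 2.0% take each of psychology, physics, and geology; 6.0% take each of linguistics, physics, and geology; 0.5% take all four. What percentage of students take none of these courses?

11.6%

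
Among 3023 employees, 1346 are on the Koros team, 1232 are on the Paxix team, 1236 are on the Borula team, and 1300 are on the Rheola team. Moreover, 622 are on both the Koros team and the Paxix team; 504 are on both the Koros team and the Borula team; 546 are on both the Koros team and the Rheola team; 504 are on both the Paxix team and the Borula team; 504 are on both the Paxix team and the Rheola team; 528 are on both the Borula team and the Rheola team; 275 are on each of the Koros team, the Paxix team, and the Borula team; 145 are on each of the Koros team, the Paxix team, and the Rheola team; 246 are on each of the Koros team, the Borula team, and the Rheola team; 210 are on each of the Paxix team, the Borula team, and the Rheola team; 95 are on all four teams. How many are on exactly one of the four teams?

946

Using the inclusion–exclusion count for exactly one event:
N(exactly one) = 1346 + 1232 + 1236 + 1300 − 2·622 − 2·504 − 2·546 − 2·504 − 2·504 − 2·528 + 3·275 + 3·145 + 3·246 + 3·210 − 4·95 = 946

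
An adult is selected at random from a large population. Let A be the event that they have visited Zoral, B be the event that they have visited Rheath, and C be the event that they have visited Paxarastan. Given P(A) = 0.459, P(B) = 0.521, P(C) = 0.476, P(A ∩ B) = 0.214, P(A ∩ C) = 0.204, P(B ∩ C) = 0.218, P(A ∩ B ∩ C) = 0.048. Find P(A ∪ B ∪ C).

0.868

P(A ∪ B ∪ C) = 0.459 + 0.521 + 0.476 − 0.214 − 0.204 − 0.218 + 0.048 = 0.868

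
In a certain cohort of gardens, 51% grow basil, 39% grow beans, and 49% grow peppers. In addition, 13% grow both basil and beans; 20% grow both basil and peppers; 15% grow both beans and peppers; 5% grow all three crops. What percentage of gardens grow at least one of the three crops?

Inclusion–exclusion gives
P(union) = 51 + 39 + 49 − 13 − 20 − 15 + 5 = 96%

96%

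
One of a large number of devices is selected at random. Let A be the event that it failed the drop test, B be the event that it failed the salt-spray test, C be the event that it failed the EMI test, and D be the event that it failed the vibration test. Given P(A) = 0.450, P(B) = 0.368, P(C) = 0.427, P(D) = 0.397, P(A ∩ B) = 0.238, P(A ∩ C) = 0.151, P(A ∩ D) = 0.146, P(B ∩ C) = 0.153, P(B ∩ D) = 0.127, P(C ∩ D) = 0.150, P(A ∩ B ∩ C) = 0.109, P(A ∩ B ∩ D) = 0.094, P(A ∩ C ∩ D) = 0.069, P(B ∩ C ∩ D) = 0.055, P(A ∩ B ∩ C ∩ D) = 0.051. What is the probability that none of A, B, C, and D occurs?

0.047

Apply inclusion-exclusion:
P(A ∪ B ∪ C ∪ D) = 0.450 + 0.368 + 0.427 + 0.397 − 0.238 − 0.151 − 0.146 − 0.153 − 0.127 − 0.150 + 0.109 + 0.094 + 0.069 + 0.055 − 0.051 = 0.953
P(none) = 1 − 0.953 = 0.047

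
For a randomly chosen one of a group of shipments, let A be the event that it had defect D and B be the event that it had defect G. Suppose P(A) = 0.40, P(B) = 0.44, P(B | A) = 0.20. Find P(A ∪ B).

P(A ∩ B) = P(A)·P(B|A) = 0.40 × 0.20 = 0.08
P(A ∪ B) = 0.40 + 0.44 − 0.08 = 0.76

0.76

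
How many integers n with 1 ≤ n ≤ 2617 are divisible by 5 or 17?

646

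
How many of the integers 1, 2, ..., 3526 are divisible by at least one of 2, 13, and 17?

1995

By inclusion–exclusion:
⌊3526/2⌋ + ⌊3526/13⌋ + ⌊3526/17⌋ − ⌊3526/26⌋ − ⌊3526/34⌋ − ⌊3526/221⌋ + ⌊3526/442⌋ = 1763 + 271 + 207 − 135 − 103 − 15 + 7 = 1995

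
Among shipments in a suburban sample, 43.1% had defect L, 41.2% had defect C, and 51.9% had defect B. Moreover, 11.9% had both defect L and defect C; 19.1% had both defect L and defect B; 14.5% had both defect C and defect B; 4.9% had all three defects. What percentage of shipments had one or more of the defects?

95.6%

By inclusion-exclusion,
P(at least one) = 43.1 + 41.2 + 51.9 − 11.9 − 19.1 − 14.5 + 4.9 = 95.6%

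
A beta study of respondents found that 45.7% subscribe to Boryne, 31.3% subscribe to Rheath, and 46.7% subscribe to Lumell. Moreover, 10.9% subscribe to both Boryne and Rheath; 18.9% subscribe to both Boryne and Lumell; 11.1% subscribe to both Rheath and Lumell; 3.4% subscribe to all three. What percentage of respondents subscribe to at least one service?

86.2%

P(≥1) = 45.7 + 31.3 + 46.7 − 10.9 − 18.9 − 11.1 + 3.4 = 86.2%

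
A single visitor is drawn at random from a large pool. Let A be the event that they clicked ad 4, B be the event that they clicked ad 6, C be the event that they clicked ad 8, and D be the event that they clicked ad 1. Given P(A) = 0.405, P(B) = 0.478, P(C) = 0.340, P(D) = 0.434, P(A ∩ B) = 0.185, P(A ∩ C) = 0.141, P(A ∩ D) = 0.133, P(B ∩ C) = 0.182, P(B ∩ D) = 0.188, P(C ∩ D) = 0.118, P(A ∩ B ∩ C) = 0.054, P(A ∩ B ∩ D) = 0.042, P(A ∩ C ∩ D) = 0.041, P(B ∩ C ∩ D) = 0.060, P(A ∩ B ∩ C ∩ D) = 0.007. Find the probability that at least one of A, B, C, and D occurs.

Inclusion–exclusion gives
P(A ∪ B ∪ C ∪ D) = 0.405 + 0.478 + 0.340 + 0.434 − 0.185 − 0.141 − 0.133 − 0.182 − 0.188 − 0.118 + 0.054 + 0.042 + 0.041 + 0.060 − 0.007 = 0.900

0.900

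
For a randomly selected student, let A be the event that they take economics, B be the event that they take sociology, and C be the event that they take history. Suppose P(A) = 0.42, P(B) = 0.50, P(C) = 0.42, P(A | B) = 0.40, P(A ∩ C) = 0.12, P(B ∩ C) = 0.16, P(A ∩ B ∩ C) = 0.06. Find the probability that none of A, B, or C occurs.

0.08

P(A ∩ B) = P(B)·P(A|B) = 0.50 × 0.40 = 0.20
P(A ∪ B ∪ C) = 0.42 + 0.50 + 0.42 − 0.20 − 0.12 − 0.16 + 0.06 = 0.92
P(none) = 1 − 0.92 = 0.08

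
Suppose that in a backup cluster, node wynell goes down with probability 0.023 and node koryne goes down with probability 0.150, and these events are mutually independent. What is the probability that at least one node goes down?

0.16955

Since the events are independent, P(none) is the product of the individual non-occurrence probabilities.
P(none) = (1 − 0.023) × (1 − 0.150) = 0.977 × 0.850 = 0.83045
P(at least one) = 1 − 0.83045 = 0.16955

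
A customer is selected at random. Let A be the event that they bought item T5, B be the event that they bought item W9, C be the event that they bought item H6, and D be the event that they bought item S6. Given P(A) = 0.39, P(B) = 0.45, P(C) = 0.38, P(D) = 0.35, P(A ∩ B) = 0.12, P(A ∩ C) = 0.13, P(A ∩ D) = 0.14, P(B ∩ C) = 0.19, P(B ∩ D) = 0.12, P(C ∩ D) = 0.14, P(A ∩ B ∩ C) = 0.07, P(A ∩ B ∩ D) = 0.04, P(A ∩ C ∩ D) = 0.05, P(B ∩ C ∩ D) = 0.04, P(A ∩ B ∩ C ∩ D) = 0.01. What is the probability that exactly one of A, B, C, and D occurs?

0.45

Using the inclusion–exclusion count for exactly one event:
P(exactly one) = 0.39 + 0.45 + 0.38 + 0.35 − 2·0.12 − 2·0.13 − 2·0.14 − 2·0.19 − 2·0.12 − 2·0.14 + 3·0.07 + 3·0.04 + 3·0.05 + 3·0.04 − 4·0.01 = 0.45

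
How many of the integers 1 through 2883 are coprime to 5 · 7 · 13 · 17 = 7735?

1720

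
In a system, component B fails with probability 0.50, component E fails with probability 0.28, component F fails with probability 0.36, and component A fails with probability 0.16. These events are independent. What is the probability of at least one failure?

0.806464

P(none) = (1 − 0.50) × (1 − 0.28) × (1 − 0.36) × (1 − 0.16) = 0.50 × 0.72 × 0.64 × 0.84 = 0.193536
P(at least one) = 1 − 0.193536 = 0.806464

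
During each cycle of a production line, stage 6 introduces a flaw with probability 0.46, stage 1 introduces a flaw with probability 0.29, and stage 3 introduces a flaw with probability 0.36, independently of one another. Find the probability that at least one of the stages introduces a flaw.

P(none) = (1 − 0.46) × (1 − 0.29) × (1 − 0.36) = 0.54 × 0.71 × 0.64 = 0.245376
P(at least one) = 1 − 0.245376 = 0.754624

0.754624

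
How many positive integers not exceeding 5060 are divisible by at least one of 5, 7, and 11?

1906

floor(5060/5) + floor(5060/7) + floor(5060/11) − floor(5060/35) − floor(5060/55) − floor(5060/77) + floor(5060/385) = 1012 + 722 + 460 − 144 − 92 − 65 + 13 = 1906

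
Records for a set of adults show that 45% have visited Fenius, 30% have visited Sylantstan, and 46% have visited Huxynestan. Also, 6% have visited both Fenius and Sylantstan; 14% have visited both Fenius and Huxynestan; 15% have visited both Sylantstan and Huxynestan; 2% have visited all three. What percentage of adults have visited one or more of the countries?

88%

P(union) = 45 + 30 + 46 − 6 − 14 − 15 + 2 = 88%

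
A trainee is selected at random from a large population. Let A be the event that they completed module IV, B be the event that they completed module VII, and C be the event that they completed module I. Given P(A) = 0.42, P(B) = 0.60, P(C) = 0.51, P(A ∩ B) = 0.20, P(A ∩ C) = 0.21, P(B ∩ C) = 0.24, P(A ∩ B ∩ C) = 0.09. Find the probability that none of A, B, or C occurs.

Inclusion–exclusion gives
P(A ∪ B ∪ C) = 0.42 + 0.60 + 0.51 − 0.20 − 0.21 − 0.24 + 0.09 = 0.97
P(none) = 1 − 0.97 = 0.03

0.03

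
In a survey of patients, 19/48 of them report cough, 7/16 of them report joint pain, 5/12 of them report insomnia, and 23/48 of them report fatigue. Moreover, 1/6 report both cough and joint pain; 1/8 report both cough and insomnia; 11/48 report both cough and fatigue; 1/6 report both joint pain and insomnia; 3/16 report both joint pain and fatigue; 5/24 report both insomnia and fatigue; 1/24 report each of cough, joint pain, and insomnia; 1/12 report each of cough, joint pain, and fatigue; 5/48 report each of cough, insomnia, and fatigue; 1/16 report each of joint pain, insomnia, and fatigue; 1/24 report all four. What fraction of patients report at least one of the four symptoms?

43/48

By inclusion-exclusion,
P(at least one) = 19/48 + 7/16 + 5/12 + 23/48 − 1/6 − 1/8 − 11/48 − 1/6 − 3/16 − 5/24 + 1/24 + 1/12 + 5/48 + 1/16 − 1/24 = 43/48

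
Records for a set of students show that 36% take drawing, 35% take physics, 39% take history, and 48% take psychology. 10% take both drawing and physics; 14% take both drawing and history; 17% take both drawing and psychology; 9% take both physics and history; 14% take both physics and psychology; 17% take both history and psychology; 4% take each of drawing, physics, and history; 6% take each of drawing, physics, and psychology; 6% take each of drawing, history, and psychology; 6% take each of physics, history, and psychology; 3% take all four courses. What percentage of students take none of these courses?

Apply inclusion-exclusion:
P(at least one) = 36 + 35 + 39 + 48 − 10 − 14 − 17 − 9 − 14 − 17 + 4 + 6 + 6 + 6 − 3 = 96%
P(none) = 100% − 96% = 4%

4%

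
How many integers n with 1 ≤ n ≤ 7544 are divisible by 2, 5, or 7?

4957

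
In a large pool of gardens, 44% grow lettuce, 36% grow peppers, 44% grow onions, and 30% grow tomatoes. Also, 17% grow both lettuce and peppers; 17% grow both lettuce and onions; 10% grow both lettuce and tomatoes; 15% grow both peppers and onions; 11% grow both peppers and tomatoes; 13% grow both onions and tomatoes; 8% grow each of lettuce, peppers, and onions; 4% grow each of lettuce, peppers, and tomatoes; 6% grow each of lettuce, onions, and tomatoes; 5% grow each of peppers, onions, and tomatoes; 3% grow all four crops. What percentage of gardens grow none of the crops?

9%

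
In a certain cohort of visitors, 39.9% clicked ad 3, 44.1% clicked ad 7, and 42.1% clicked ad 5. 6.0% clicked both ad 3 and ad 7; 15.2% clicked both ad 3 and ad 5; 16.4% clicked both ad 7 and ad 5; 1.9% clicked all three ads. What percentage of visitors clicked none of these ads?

9.6%

By inclusion-exclusion,
P(≥1) = 39.9 + 44.1 + 42.1 − 6.0 − 15.2 − 16.4 + 1.9 = 90.4%
P(none) = 100% − 90.4% = 9.6%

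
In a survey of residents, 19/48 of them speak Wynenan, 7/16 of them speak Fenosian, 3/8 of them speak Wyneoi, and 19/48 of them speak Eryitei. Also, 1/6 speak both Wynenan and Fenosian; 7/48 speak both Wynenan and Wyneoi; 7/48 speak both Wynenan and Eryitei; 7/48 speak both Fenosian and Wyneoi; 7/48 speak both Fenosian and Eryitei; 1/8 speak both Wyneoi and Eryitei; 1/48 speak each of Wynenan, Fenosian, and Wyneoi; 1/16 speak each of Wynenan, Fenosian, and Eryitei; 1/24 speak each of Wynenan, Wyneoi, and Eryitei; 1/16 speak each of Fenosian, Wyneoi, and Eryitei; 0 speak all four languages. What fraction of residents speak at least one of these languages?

11/12

P(union) = 19/48 + 7/16 + 3/8 + 19/48 − 1/6 − 7/48 − 7/48 − 7/48 − 7/48 − 1/8 + 1/48 + 1/16 + 1/24 + 1/16 − 0 = 11/12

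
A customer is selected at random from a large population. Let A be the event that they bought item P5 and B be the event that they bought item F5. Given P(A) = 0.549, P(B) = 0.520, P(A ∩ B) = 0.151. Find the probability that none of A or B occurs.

0.082

P(A ∪ B) = 0.549 + 0.520 − 0.151 = 0.918
P(none) = 1 − 0.918 = 0.082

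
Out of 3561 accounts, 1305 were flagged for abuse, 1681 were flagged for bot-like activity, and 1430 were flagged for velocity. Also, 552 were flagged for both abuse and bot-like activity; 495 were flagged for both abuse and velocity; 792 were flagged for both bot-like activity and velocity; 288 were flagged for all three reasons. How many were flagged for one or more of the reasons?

2865

|at least one| = 1305 + 1681 + 1430 − 552 − 495 − 792 + 288 = 2865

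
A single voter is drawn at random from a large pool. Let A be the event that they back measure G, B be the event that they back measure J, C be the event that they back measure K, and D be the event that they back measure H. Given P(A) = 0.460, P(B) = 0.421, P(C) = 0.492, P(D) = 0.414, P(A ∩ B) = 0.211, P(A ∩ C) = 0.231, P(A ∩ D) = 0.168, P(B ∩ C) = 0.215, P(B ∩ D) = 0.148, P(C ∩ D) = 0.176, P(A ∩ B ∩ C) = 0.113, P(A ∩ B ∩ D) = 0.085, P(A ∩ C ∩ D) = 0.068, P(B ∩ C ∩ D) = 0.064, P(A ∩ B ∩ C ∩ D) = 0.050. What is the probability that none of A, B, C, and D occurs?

0.082

Using inclusion–exclusion:
P(A ∪ B ∪ C ∪ D) = 0.460 + 0.421 + 0.492 + 0.414 − 0.211 − 0.231 − 0.168 − 0.215 − 0.148 − 0.176 + 0.113 + 0.085 + 0.068 + 0.064 − 0.050 = 0.918
P(none) = 1 − 0.918 = 0.082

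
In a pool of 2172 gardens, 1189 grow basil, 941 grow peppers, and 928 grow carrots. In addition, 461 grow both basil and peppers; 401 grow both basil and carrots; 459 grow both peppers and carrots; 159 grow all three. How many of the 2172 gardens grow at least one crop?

1896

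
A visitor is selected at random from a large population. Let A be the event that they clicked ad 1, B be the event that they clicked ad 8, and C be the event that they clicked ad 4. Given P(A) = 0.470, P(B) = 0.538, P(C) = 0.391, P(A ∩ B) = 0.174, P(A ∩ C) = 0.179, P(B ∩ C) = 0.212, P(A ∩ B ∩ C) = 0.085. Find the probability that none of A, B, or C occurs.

Using inclusion–exclusion:
P(A ∪ B ∪ C) = 0.470 + 0.538 + 0.391 − 0.174 − 0.179 − 0.212 + 0.085 = 0.919
P(none) = 1 − 0.919 = 0.081

0.081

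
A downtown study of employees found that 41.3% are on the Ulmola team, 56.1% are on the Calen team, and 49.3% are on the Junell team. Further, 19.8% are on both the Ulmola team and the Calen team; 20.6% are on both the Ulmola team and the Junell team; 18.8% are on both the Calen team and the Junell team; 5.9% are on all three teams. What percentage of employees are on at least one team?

Inclusion–exclusion gives
P(≥1) = 41.3 + 56.1 + 49.3 − 19.8 − 20.6 − 18.8 + 5.9 = 93.4%

93.4%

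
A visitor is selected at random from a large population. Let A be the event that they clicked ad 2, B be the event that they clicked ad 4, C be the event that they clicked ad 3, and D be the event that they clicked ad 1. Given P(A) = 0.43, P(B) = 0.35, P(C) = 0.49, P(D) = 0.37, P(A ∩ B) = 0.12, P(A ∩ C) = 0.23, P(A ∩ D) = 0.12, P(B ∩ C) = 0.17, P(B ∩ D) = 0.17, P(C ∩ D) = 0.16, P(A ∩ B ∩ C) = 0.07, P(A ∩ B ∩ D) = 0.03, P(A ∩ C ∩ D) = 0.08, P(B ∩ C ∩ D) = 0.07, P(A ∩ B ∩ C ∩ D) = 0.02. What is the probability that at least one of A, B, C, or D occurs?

0.90

P(A ∪ B ∪ C ∪ D) = 0.43 + 0.35 + 0.49 + 0.37 − 0.12 − 0.23 − 0.12 − 0.17 − 0.17 − 0.16 + 0.07 + 0.03 + 0.08 + 0.07 − 0.02 = 0.90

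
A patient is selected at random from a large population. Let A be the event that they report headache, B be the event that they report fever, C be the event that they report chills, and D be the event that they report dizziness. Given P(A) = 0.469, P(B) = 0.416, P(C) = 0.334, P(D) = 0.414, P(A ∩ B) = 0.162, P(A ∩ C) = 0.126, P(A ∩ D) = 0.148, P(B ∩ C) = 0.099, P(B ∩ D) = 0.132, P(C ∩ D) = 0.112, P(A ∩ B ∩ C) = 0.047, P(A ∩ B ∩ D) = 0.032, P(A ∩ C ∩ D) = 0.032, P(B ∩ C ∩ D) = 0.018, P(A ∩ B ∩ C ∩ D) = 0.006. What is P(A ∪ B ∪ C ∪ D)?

P(A ∪ B ∪ C ∪ D) = 0.469 + 0.416 + 0.334 + 0.414 − 0.162 − 0.126 − 0.148 − 0.099 − 0.132 − 0.112 + 0.047 + 0.032 + 0.032 + 0.018 − 0.006 = 0.977

0.977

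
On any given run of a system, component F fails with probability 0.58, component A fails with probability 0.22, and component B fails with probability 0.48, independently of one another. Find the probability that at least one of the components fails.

P(none) = (1 − 0.58) × (1 − 0.22) × (1 − 0.48) = 0.42 × 0.78 × 0.52 = 0.170352
P(at least one) = 1 − 0.170352 = 0.829648

0.829648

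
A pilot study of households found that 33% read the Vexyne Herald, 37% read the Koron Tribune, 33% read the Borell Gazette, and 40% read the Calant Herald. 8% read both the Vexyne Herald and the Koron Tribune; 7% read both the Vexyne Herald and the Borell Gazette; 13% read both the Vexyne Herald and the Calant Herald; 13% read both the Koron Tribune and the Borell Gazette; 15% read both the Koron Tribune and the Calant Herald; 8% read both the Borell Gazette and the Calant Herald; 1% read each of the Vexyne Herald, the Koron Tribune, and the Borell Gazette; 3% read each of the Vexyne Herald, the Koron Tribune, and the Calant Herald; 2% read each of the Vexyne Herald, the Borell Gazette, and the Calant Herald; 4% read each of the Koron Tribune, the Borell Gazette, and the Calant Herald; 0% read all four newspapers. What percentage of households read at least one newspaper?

89%

P(at least one) = 33 + 37 + 33 + 40 − 8 − 7 − 13 − 13 − 15 − 8 + 1 + 3 + 2 + 4 − 0 = 89%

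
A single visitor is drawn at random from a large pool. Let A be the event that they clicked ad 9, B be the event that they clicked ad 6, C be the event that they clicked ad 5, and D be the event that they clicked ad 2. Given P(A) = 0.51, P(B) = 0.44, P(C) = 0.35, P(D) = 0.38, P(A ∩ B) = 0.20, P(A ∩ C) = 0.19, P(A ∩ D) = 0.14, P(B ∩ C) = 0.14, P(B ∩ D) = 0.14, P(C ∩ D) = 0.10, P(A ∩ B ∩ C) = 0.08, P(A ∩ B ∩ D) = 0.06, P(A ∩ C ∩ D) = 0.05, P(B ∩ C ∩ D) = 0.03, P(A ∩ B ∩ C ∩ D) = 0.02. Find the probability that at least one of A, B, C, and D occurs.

P(A ∪ B ∪ C ∪ D) = 0.51 + 0.44 + 0.35 + 0.38 − 0.20 − 0.19 − 0.14 − 0.14 − 0.14 − 0.10 + 0.08 + 0.06 + 0.05 + 0.03 − 0.02 = 0.97

0.97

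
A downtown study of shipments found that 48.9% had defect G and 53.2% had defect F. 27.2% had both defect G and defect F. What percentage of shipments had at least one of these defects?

74.9%

Using inclusion–exclusion:
P(union) = 48.9 + 53.2 − 27.2 = 74.9%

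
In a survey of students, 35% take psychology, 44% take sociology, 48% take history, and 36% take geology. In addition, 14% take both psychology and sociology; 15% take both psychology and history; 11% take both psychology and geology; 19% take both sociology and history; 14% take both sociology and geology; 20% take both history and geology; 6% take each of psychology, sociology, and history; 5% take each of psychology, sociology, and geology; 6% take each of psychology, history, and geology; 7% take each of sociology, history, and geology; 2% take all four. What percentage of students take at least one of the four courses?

92%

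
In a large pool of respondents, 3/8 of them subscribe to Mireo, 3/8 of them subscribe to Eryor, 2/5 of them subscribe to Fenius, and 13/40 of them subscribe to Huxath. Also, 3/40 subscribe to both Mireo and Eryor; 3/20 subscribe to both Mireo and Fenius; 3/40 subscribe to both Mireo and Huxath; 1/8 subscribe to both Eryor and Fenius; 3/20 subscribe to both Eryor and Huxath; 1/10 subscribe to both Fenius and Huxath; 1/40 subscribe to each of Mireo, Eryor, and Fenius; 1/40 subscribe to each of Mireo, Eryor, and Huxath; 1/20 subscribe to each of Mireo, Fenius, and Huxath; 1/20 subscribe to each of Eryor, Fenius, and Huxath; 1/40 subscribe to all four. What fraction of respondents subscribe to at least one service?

37/40

P(union) = 3/8 + 3/8 + 2/5 + 13/40 − 3/40 − 3/20 − 3/40 − 1/8 − 3/20 − 1/10 + 1/40 + 1/40 + 1/20 + 1/20 − 1/40 = 37/40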